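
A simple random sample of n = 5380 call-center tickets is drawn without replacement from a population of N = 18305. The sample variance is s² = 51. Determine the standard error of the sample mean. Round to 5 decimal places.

0.08181

Under SRS without replacement, Var(ȳ) = (1 − f)·s²/n with f = n/N = 5380/18305 = 0.29390877.
Var(ȳ) = (1 − 0.29390877)·51/5380 = 0.70609123·0.0094795539 = 0.0066934299.
SE(ȳ) = √(0.0066934299) = 0.08181.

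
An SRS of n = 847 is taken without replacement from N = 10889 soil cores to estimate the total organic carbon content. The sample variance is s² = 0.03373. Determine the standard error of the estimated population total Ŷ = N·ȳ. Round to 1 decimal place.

Var(Ŷ) = N²·Var(ȳ) = N²·(1 − n/N)·s²/n.
f = 847/10889 = 0.07778492; Var(ȳ) = 0.92221508·0.03373/847 = 3.6725283 × 10^-5.
Var(Ŷ) = 10889² · (3.6725283 × 10^-5) = 4354.5286.
SE(Ŷ) = √(4354.5286) = 66.0.

66.0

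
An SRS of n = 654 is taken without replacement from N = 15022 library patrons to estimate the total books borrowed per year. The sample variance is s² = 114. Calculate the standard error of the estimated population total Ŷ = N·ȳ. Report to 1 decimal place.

6133.7

Var(Ŷ) = N²·Var(ȳ) = N²·(1 − n/N)·s²/n.
f = 654/15022 = 0.04353615; Var(ȳ) = 0.95646385·114/654 = 0.16672306.
Var(Ŷ) = 15022² · 0.16672306 = 3.7622806 × 10^7.
SE(Ŷ) = √(3.7622806 × 10^7) = 6133.7.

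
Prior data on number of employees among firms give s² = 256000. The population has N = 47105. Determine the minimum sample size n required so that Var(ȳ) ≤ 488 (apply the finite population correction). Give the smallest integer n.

Without fpc, n₀ = s²/D = 256000/488 = 524.5902.
With fpc, (1 − n/N)·s²/n ≤ D requires n ≥ n₀/(1 + n₀/N) = 524.5902/(1 + 524.5902/47105) = 518.8124.
Rounding up, n = 519.

519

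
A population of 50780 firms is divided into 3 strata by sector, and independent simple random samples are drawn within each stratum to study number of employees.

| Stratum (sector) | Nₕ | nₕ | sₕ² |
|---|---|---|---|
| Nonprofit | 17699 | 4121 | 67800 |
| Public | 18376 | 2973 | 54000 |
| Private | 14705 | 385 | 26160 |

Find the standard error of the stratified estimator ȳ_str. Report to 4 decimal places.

3.0126

Var(ȳ_str) = Σₕ Wₕ²(1 − fₕ)sₕ²/nₕ with Wₕ = Nₕ/N, N = 50780.
Nonprofit: Wₕ = 0.34854273; term = 0.34854273²·(1 − 0.23283801)·67800/4121 = 1.5332968.
Public: Wₕ = 0.36187475; term = 0.36187475²·(1 − 0.16178711)·54000/2973 = 1.9937457.
Private: Wₕ = 0.28958251; term = 0.28958251²·(1 − 0.02618157)·26160/385 = 5.5488076.
Sum = 9.0758501.
SE = √(9.0758501) = 3.0126.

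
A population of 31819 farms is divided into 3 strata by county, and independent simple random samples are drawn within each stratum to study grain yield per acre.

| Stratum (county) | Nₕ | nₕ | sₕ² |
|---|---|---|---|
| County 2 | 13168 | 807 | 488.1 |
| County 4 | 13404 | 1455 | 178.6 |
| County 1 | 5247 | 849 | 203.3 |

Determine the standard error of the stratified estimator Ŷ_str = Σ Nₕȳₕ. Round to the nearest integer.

11119

Var(Ŷ_str) = Σₕ Nₕ²(1 − fₕ)sₕ²/nₕ.
County 2: 13168²·(1 − 807/13168)·488.1/807 = 9.8448408 × 10^7.
County 4: 13404²·(1 − 1455/13404)·178.6/1455 = 1.9660042 × 10^7.
County 1: 5247²·(1 − 849/5247)·203.3/849 = 5.5258104 × 10^6.
Sum = 1.2363426 × 10^8.
SE = √(1.2363426 × 10^8) = 11119.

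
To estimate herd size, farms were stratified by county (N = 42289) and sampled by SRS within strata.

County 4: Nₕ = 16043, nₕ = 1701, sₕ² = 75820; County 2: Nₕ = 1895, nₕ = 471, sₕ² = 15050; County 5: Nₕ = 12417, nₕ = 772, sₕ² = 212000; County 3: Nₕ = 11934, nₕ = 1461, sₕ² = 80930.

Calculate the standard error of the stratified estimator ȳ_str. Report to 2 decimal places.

5.64

Var(ȳ_str) = Σₕ Wₕ²(1 − fₕ)sₕ²/nₕ with Wₕ = Nₕ/N, N = 42289.
County 4: Wₕ = 0.37936579; term = 0.37936579²·(1 − 0.10602755)·75820/1701 = 5.7348219.
County 2: Wₕ = 0.04481071; term = 0.04481071²·(1 − 0.24854881)·15050/471 = 0.048214755.
County 5: Wₕ = 0.29362246; term = 0.29362246²·(1 − 0.06217283)·212000/772 = 22.203421.
County 3: Wₕ = 0.28220105; term = 0.28220105²·(1 − 0.12242333)·80930/1461 = 3.8713428.
Sum = 31.8578.
SE = √(31.8578) = 5.64.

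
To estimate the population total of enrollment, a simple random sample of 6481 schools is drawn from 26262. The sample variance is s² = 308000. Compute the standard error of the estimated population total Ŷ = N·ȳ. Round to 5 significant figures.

157120

Var(Ŷ) = N²·Var(ȳ) = N²·(1 − n/N)·s²/n.
f = 6481/26262 = 0.24678242; Var(ȳ) = 0.75321758·308000/6481 = 35.795558.
Var(Ŷ) = 26262² · 35.795558 = 2.4687933 × 10^10.
SE(Ŷ) = √(2.4687933 × 10^10) = 157120.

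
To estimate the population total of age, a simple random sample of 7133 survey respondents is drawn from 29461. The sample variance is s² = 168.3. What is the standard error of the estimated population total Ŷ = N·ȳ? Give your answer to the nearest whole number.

Var(Ŷ) = N²·Var(ȳ) = N²·(1 − n/N)·s²/n.
f = 7133/29461 = 0.24211670; Var(ȳ) = 0.75788330·168.3/7133 = 0.017881923.
Var(Ŷ) = 29461² · 0.017881923 = 1.5520624 × 10^7.
SE(Ŷ) = √(1.5520624 × 10^7) = 3940.

3940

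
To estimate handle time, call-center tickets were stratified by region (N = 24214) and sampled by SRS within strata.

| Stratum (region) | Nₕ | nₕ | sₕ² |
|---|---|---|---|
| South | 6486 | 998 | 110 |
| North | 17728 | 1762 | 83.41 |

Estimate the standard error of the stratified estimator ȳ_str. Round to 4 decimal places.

0.1719

Var(ȳ_str) = Σₕ Wₕ²(1 − fₕ)sₕ²/nₕ with Wₕ = Nₕ/N, N = 24214.
South: Wₕ = 0.26786157; term = 0.26786157²·(1 − 0.15386987)·110/998 = 0.0066914481.
North: Wₕ = 0.73213843; term = 0.73213843²·(1 − 0.09939079)·83.41/1762 = 0.022852568.
Sum = 0.029544016.
SE = √(0.029544016) = 0.1719.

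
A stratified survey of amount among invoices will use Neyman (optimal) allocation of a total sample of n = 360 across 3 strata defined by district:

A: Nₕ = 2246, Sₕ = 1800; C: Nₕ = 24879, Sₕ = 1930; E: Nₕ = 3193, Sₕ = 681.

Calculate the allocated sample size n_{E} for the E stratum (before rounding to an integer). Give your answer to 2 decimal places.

14.43

Neyman allocation: nₕ = n·NₕSₕ / Σⱼ NⱼSⱼ.
Σ NⱼSⱼ = 2246·1800 + 24879·1930 + 3193·681 = 5.4233703 × 10^7.
n_{E} = 360·3193·681 / (5.4233703 × 10^7) = 14.43.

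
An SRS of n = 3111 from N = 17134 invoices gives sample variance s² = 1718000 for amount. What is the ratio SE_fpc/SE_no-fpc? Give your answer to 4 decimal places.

0.9047

f = n/N = 3111/17134 = 0.18156881.
SE_no-fpc = √(s²/n) = 23.49966; SE_fpc = √((1−f)s²/n) = 21.259481.
Ratio = √(1−f) = 0.90467187.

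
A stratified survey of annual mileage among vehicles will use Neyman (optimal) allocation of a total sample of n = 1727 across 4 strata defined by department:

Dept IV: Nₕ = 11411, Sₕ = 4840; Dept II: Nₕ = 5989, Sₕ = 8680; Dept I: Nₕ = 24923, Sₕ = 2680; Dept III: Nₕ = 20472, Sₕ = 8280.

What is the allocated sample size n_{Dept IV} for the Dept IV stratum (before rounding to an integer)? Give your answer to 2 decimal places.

Neyman allocation: nₕ = n·NₕSₕ / Σⱼ NⱼSⱼ.
Σ NⱼSⱼ = 11411·4840 + 5989·8680 + 24923·2680 + 20472·8280 = 3.4351556 × 10^8.
n_{Dept IV} = 1727·11411·4840 / (3.4351556 × 10^8) = 277.66.

277.66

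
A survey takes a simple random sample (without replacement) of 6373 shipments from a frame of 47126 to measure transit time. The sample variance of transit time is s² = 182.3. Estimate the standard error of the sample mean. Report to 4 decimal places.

0.1573

Under SRS without replacement, Var(ȳ) = (1 − f)·s²/n with f = n/N = 6373/47126 = 0.13523320.
Var(ȳ) = (1 − 0.13523320)·182.3/6373 = 0.86476680·0.028605053 = 0.0247367.
SE(ȳ) = √(0.0247367) = 0.1573.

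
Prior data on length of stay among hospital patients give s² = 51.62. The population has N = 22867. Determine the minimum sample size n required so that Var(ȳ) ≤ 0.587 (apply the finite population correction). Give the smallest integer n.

Without fpc, n₀ = s²/D = 51.62/0.587 = 87.9387.
With fpc, (1 − n/N)·s²/n ≤ D requires n ≥ n₀/(1 + n₀/N) = 87.9387/(1 + 87.9387/22867) = 87.6018.
Rounding up, n = 88.

88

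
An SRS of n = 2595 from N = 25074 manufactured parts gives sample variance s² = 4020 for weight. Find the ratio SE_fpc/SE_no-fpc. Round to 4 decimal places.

f = n/N = 2595/25074 = 0.10349366.
SE_no-fpc = √(s²/n) = 1.2446417; SE_fpc = √((1−f)s²/n) = 1.1784768.
Ratio = √(1−f) = 0.94684019.

0.9468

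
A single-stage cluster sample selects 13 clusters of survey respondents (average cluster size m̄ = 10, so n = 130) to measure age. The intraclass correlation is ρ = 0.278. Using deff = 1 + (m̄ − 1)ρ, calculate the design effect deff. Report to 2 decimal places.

3.50

deff = 1 + (10 − 1)·0.278 = 1 + 2.502 = 3.502.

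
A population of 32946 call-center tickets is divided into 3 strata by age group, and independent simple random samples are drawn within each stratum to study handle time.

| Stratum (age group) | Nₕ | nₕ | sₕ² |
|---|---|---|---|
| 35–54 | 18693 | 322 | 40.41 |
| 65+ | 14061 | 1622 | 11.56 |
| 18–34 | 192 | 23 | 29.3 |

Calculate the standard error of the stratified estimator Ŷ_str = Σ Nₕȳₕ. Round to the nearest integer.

Var(Ŷ_str) = Σₕ Nₕ²(1 − fₕ)sₕ²/nₕ.
35–54: 18693²·(1 − 322/18693)·40.41/322 = 4.3096776 × 10^7.
65+: 14061²·(1 − 1622/14061)·11.56/1622 = 1.246547 × 10^6.
18–34: 192²·(1 − 23/192)·29.3/23 = 41335.93.
Sum = 4.4384659 × 10^7.
SE = √(4.4384659 × 10^7) = 6662.

6662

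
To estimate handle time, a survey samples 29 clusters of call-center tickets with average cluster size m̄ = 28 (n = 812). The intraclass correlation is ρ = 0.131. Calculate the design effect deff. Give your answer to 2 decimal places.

deff = 1 + (28 − 1)·0.131 = 1 + 3.537 = 4.537.

4.54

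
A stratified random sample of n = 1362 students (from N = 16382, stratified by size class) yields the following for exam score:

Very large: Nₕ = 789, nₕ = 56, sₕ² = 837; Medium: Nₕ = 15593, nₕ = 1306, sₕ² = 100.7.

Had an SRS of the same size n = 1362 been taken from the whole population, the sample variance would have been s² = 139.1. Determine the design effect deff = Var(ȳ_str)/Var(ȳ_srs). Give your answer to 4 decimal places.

Var(ȳ_str) = Σ Wₕ²(1−fₕ)sₕ²/nₕ with Wₕ = Nₕ/16382:
  Very large: (789/16382)²·(1−56/789)·837/56 = 0.032209543
  Medium: (15593/16382)²·(1−1306/15593)·100.7/1306 = 0.064006367
  → Var(ȳ_str) = 0.09621591.
Var(ȳ_srs) = (1 − 1362/16382)·139.1/1362 = 0.093638195.
deff = 0.09621591 / 0.093638195 = 1.0275.

1.0275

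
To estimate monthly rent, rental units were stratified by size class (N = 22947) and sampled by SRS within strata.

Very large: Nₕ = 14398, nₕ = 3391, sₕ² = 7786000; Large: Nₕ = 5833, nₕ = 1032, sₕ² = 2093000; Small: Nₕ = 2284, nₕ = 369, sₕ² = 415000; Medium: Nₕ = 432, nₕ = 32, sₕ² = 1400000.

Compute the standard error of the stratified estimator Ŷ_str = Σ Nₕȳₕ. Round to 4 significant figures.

Var(Ŷ_str) = Σₕ Nₕ²(1 − fₕ)sₕ²/nₕ.
Very large: 14398²·(1 − 3391/14398)·7786000/3391 = 3.6387963 × 10^11.
Large: 5833²·(1 − 1032/5833)·2093000/1032 = 5.6795407 × 10^10.
Small: 2284²·(1 − 369/2284)·415000/369 = 4.9191108 × 10^9.
Medium: 432²·(1 − 32/432)·1400000/32 = 7.56 × 10^9.
Sum = 4.3315415 × 10^11.
SE = √(4.3315415 × 10^11) = 658100.

658100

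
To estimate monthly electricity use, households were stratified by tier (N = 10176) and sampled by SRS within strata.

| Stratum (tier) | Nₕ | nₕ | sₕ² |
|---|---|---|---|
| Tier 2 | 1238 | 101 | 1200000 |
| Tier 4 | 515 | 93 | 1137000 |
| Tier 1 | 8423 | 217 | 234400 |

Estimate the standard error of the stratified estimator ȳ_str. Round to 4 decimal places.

Var(ȳ_str) = Σₕ Wₕ²(1 − fₕ)sₕ²/nₕ with Wₕ = Nₕ/N, N = 10176.
Tier 2: Wₕ = 0.12165881; term = 0.12165881²·(1 − 0.08158320)·1200000/101 = 161.5053.
Tier 4: Wₕ = 0.05060928; term = 0.05060928²·(1 − 0.18058252)·1137000/93 = 25.659193.
Tier 1: Wₕ = 0.82773192; term = 0.82773192²·(1 − 0.02576279)·234400/217 = 721.01117.
Sum = 908.17566.
SE = √(908.17566) = 30.1360.

30.1360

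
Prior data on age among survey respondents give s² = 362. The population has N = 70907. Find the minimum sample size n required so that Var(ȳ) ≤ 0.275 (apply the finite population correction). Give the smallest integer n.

1293

Without fpc, n₀ = s²/D = 362/0.275 = 1316.3636.
With fpc, (1 − n/N)·s²/n ≤ D requires n ≥ n₀/(1 + n₀/N) = 1316.3636/(1 + 1316.3636/70907) = 1292.3712.
Rounding up, n = 1293.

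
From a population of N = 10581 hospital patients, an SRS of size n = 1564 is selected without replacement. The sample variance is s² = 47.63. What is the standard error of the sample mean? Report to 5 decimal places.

0.16110

Under SRS without replacement, Var(ȳ) = (1 − f)·s²/n with f = n/N = 1564/10581 = 0.14781212.
Var(ȳ) = (1 − 0.14781212)·47.63/1564 = 0.85218788·0.030453964 = 0.025952499.
SE(ȳ) = √(0.025952499) = 0.16110.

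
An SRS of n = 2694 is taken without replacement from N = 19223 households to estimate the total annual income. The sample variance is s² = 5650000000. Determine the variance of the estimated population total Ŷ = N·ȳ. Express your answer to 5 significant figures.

6.6637 × 10^14

Var(Ŷ) = N²·Var(ȳ) = N²·(1 − n/N)·s²/n.
f = 2694/19223 = 0.14014462; Var(ȳ) = 0.85985538·5650000000/2694 = 1.8033344 × 10^6.
Var(Ŷ) = 19223² · (1.8033344 × 10^6) = 6.6637485 × 10^14.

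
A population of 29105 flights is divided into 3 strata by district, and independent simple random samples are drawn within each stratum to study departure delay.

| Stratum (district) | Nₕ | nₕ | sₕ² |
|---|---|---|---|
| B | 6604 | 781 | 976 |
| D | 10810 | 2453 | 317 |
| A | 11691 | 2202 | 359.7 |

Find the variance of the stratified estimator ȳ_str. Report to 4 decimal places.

Var(ȳ_str) = Σₕ Wₕ²(1 − fₕ)sₕ²/nₕ with Wₕ = Nₕ/N, N = 29105.
B: Wₕ = 0.22690259; term = 0.22690259²·(1 − 0.11826166)·976/781 = 0.056730607.
D: Wₕ = 0.37141385; term = 0.37141385²·(1 − 0.22691952)·317/2453 = 0.013781694.
A: Wₕ = 0.40168356; term = 0.40168356²·(1 − 0.18835001)·359.7/2202 = 0.021392425.
Sum = 0.091904726.

0.0919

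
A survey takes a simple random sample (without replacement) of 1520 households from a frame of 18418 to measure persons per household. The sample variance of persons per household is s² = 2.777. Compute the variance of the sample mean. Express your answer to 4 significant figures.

0.001676

Under SRS without replacement, Var(ȳ) = (1 − f)·s²/n with f = n/N = 1520/18418 = 0.08252796.
Var(ȳ) = (1 − 0.08252796)·2.777/1520 = 0.91747204·0.0018269737 = 0.0016761973.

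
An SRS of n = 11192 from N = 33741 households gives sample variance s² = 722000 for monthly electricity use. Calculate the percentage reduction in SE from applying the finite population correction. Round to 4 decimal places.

f = n/N = 11192/33741 = 0.33170327.
SE_no-fpc = √(s²/n) = 8.0318344; SE_fpc = √((1−f)s²/n) = 6.5659779.
Ratio = √(1−f) = 0.81749418. Reduction = 100·(1 − 0.81749418) = 18.2506%.

18.2506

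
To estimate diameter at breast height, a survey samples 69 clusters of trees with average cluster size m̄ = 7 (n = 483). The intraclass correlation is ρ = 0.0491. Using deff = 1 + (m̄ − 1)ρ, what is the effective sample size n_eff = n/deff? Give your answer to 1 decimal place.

deff = 1 + (7 − 1)·0.0491 = 1 + 0.2946 = 1.2946.
n_eff = 483 / 1.2946 = 373.1.

373.1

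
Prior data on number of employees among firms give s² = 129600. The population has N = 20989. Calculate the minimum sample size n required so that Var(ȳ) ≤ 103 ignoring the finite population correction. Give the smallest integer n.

Without fpc, n₀ = s²/D = 129600/103 = 1258.2524.
Rounding up, n = 1259.

1259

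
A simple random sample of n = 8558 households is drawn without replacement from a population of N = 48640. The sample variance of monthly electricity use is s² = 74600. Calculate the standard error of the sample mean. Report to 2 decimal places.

Under SRS without replacement, Var(ȳ) = (1 − f)·s²/n with f = n/N = 8558/48640 = 0.17594572.
Var(ȳ) = (1 − 0.17594572)·74600/8558 = 0.82405428·8.71699 = 7.1832728.
SE(ȳ) = √(7.1832728) = 2.68.

2.68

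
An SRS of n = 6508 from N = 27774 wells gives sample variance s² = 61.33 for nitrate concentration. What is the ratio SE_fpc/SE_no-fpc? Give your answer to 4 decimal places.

f = n/N = 6508/27774 = 0.23431987.
SE_no-fpc = √(s²/n) = 0.097076187; SE_fpc = √((1−f)s²/n) = 0.084944722.
Ratio = √(1−f) = 0.87503150.

0.8750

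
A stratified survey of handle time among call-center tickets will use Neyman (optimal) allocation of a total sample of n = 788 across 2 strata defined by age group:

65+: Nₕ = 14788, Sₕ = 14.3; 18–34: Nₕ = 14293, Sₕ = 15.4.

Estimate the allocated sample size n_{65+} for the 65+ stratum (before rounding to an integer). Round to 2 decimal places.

Neyman allocation: nₕ = n·NₕSₕ / Σⱼ NⱼSⱼ.
Σ NⱼSⱼ = 14788·14.3 + 14293·15.4 = 431580.6.
n_{65+} = 788·14788·14.3 / 431580.6 = 386.11.

386.11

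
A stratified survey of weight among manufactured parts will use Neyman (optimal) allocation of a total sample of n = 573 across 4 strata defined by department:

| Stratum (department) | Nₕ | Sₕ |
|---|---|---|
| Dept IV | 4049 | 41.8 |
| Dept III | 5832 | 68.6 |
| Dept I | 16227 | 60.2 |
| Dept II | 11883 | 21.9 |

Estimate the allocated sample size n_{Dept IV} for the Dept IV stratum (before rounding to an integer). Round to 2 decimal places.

53.69

Neyman allocation: nₕ = n·NₕSₕ / Σⱼ NⱼSⱼ.
Σ NⱼSⱼ = 4049·41.8 + 5832·68.6 + 16227·60.2 + 11883·21.9 = 1.8064265 × 10^6.
n_{Dept IV} = 573·4049·41.8 / (1.8064265 × 10^6) = 53.69.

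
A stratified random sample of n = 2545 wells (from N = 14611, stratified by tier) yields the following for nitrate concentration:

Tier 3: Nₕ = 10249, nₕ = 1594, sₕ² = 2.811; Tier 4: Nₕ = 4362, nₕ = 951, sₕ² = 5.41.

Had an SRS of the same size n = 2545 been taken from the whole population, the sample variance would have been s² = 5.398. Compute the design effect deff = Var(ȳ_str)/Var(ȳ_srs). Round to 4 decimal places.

Var(ȳ_str) = Σ Wₕ²(1−fₕ)sₕ²/nₕ with Wₕ = Nₕ/14611:
  Tier 3: (10249/14611)²·(1−1594/10249)·2.811/1594 = 7.3275909 × 10^-4
  Tier 4: (4362/14611)²·(1−951/4362)·5.41/951 = 3.964827 × 10^-4
  → Var(ȳ_str) = 0.0011292418.
Var(ȳ_srs) = (1 − 2545/14611)·5.398/2545 = 0.0017515739.
deff = 0.0011292418 / 0.0017515739 = 0.6447.

0.6447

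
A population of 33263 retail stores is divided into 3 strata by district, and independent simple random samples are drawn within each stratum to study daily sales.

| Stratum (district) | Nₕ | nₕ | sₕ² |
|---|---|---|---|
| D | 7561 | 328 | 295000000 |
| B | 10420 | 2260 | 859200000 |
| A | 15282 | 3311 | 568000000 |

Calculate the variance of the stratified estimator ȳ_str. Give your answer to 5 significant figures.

Var(ȳ_str) = Σₕ Wₕ²(1 − fₕ)sₕ²/nₕ with Wₕ = Nₕ/N, N = 33263.
D: Wₕ = 0.22730962; term = 0.22730962²·(1 − 0.04338051)·295000000/328 = 44455.249.
B: Wₕ = 0.31326098; term = 0.31326098²·(1 − 0.21689060)·859200000/2260 = 29216.008.
A: Wₕ = 0.45942940; term = 0.45942940²·(1 − 0.21666012)·568000000/3311 = 28364.619.
Sum = 102035.88.

102040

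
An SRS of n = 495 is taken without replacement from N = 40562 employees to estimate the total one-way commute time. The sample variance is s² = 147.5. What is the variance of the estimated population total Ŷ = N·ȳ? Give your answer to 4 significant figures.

4.843 × 10^8

Var(Ŷ) = N²·Var(ȳ) = N²·(1 − n/N)·s²/n.
f = 495/40562 = 0.01220354; Var(ȳ) = 0.98779646·147.5/495 = 0.29434339.
Var(Ŷ) = 40562² · 0.29434339 = 4.8427607 × 10^8.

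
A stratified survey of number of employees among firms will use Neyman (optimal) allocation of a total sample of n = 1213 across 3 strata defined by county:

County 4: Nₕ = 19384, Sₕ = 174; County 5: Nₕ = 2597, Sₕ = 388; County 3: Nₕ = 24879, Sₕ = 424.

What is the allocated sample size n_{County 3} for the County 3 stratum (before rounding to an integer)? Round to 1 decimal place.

Neyman allocation: nₕ = n·NₕSₕ / Σⱼ NⱼSⱼ.
Σ NⱼSⱼ = 19384·174 + 2597·388 + 24879·424 = 1.4929148 × 10^7.
n_{County 3} = 1213·24879·424 / (1.4929148 × 10^7) = 857.1.

857.1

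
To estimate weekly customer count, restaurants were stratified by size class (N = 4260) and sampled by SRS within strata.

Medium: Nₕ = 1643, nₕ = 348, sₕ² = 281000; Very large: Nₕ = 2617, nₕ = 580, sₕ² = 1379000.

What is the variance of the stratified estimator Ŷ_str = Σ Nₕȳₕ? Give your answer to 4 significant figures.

1.439 × 10^10

Var(Ŷ_str) = Σₕ Nₕ²(1 − fₕ)sₕ²/nₕ.
Medium: 1643²·(1 − 348/1643)·281000/348 = 1.7180445 × 10^9.
Very large: 2617²·(1 − 580/2617)·1379000/580 = 1.2674506 × 10^10.
Sum = 1.4392551 × 10^10.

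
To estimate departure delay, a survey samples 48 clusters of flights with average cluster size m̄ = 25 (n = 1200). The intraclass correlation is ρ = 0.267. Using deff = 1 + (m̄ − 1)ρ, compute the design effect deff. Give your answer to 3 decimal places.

7.408

deff = 1 + (25 − 1)·0.267 = 1 + 6.408 = 7.408.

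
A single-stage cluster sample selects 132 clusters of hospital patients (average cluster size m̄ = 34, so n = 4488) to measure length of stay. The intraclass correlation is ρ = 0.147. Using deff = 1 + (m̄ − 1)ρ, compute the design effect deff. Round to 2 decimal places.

5.85

deff = 1 + (34 − 1)·0.147 = 1 + 4.851 = 5.851.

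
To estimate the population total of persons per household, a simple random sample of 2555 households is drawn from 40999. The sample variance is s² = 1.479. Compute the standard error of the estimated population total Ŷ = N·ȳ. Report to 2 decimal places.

Var(Ŷ) = N²·Var(ȳ) = N²·(1 − n/N)·s²/n.
f = 2555/40999 = 0.06231859; Var(ȳ) = 0.93768141·1.479/2555 = 5.4279092 × 10^-4.
Var(Ŷ) = 40999² · (5.4279092 × 10^-4) = 912387.03.
SE(Ŷ) = √(912387.03) = 955.19.

955.19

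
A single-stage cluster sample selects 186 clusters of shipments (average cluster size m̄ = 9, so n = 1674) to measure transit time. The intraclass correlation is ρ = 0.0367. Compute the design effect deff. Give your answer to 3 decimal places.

deff = 1 + (9 − 1)·0.0367 = 1 + 0.2936 = 1.2936.

1.294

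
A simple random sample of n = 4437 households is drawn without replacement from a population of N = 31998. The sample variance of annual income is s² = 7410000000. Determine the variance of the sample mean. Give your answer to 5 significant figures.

1.4385 × 10^6

Under SRS without replacement, Var(ȳ) = (1 − f)·s²/n with f = n/N = 4437/31998 = 0.13866492.
Var(ȳ) = (1 − 0.13866492)·7410000000/4437 = 0.86133508·1.6700473 × 10^6 = 1.4384704 × 10^6.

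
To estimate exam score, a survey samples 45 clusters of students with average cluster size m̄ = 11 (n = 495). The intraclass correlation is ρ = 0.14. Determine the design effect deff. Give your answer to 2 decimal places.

deff = 1 + (11 − 1)·0.14 = 1 + 1.4 = 2.4.

2.40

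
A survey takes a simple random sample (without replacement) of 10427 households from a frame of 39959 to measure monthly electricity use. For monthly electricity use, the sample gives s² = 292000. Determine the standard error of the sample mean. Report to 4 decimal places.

4.5494

Under SRS without replacement, Var(ȳ) = (1 − f)·s²/n with f = n/N = 10427/39959 = 0.26094247.
Var(ȳ) = (1 − 0.26094247)·292000/10427 = 0.73905753·28.00422 = 20.69673.
SE(ȳ) = √(20.69673) = 4.5494.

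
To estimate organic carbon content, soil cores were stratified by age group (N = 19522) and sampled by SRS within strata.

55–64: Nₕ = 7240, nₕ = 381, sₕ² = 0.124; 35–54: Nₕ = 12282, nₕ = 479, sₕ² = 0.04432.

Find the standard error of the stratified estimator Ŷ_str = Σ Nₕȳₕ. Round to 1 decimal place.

Var(Ŷ_str) = Σₕ Nₕ²(1 − fₕ)sₕ²/nₕ.
55–64: 7240²·(1 − 381/7240)·0.124/381 = 16162.036.
35–54: 12282²·(1 − 479/12282)·0.04432/479 = 13412.994.
Sum = 29575.03.
SE = √(29575.03) = 172.0.

172.0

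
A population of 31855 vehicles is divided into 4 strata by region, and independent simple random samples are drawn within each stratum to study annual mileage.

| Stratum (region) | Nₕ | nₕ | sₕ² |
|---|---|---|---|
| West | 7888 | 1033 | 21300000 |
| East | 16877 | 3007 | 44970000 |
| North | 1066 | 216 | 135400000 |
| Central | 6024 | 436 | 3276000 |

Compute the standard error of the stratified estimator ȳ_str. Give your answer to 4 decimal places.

73.1959

Var(ȳ_str) = Σₕ Wₕ²(1 − fₕ)sₕ²/nₕ with Wₕ = Nₕ/N, N = 31855.
West: Wₕ = 0.24762204; term = 0.24762204²·(1 − 0.13095842)·21300000/1033 = 1098.7488.
East: Wₕ = 0.52980694; term = 0.52980694²·(1 − 0.17817148)·44970000/3007 = 3449.8956.
North: Wₕ = 0.03346413; term = 0.03346413²·(1 − 0.20262664)·135400000/216 = 559.73933.
Central: Wₕ = 0.18910689; term = 0.18910689²·(1 − 0.07237716)·3276000/436 = 249.25481.
Sum = 5357.6385.
SE = √(5357.6385) = 73.1959.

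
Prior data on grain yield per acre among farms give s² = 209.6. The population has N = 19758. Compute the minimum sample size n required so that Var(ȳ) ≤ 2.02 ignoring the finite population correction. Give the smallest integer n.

Without fpc, n₀ = s²/D = 209.6/2.02 = 103.7624.
Rounding up, n = 104.

104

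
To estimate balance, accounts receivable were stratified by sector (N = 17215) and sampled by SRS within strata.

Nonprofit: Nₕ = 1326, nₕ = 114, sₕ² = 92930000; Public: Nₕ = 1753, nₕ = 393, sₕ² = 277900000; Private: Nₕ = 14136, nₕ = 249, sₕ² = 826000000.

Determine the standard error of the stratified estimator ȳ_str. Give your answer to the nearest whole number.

Var(ȳ_str) = Σₕ Wₕ²(1 − fₕ)sₕ²/nₕ with Wₕ = Nₕ/N, N = 17215.
Nonprofit: Wₕ = 0.07702585; term = 0.07702585²·(1 − 0.08597285)·92930000/114 = 4420.6199.
Public: Wₕ = 0.10182980; term = 0.10182980²·(1 − 0.22418711)·277900000/393 = 5688.5655.
Private: Wₕ = 0.82114435; term = 0.82114435²·(1 − 0.01761460)·826000000/249 = 2.197362 × 10^6.
Sum = 2.2074712 × 10^6.
SE = √(2.2074712 × 10^6) = 1486.

1486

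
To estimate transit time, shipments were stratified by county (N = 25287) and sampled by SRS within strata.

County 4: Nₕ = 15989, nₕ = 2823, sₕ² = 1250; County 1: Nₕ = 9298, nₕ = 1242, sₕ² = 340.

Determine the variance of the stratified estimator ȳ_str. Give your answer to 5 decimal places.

0.17784

Var(ȳ_str) = Σₕ Wₕ²(1 − fₕ)sₕ²/nₕ with Wₕ = Nₕ/N, N = 25287.
County 4: Wₕ = 0.63230118; term = 0.63230118²·(1 − 0.17655888)·1250/2823 = 0.14577387.
County 1: Wₕ = 0.36769882; term = 0.36769882²·(1 − 0.13357711)·340/1242 = 0.032067987.
Sum = 0.17784186.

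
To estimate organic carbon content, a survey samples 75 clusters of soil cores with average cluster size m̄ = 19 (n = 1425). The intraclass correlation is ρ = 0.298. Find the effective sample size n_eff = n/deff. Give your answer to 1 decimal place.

deff = 1 + (19 − 1)·0.298 = 1 + 5.364 = 6.364.
n_eff = 1425 / 6.364 = 223.9.

223.9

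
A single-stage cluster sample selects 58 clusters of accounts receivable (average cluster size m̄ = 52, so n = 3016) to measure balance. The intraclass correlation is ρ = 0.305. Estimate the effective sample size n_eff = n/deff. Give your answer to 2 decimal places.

182.18

deff = 1 + (52 − 1)·0.305 = 1 + 15.555 = 16.555.
n_eff = 3016 / 16.555 = 182.18.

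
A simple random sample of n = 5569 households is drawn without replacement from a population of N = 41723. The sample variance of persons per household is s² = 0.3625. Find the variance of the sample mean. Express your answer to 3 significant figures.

Under SRS without replacement, Var(ȳ) = (1 − f)·s²/n with f = n/N = 5569/41723 = 0.13347554.
Var(ȳ) = (1 − 0.13347554)·0.3625/5569 = 0.86652446·6.5092476 × 10^-5 = 5.6404223 × 10^-5.

5.64 × 10^-5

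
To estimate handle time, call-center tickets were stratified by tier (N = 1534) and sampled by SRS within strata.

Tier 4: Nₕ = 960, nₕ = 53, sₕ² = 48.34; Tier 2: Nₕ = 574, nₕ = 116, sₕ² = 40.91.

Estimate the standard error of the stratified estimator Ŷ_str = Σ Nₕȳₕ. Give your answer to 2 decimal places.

Var(Ŷ_str) = Σₕ Nₕ²(1 − fₕ)sₕ²/nₕ.
Tier 4: 960²·(1 − 53/960)·48.34/53 = 794162.35.
Tier 2: 574²·(1 − 116/574)·40.91/116 = 92714.756.
Sum = 886877.11.
SE = √(886877.11) = 941.74.

941.74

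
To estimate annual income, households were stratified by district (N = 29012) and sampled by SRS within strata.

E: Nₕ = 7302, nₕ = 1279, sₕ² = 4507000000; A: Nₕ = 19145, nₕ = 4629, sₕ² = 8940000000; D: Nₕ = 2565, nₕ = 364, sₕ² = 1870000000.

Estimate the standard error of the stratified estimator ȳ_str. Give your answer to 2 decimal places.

Var(ȳ_str) = Σₕ Wₕ²(1 − fₕ)sₕ²/nₕ with Wₕ = Nₕ/N, N = 29012.
E: Wₕ = 0.25168896; term = 0.25168896²·(1 − 0.17515749)·4507000000/1279 = 184126.53.
A: Wₕ = 0.65989935; term = 0.65989935²·(1 − 0.24178637)·8940000000/4629 = 637671.98.
D: Wₕ = 0.08841169; term = 0.08841169²·(1 − 0.14191033)·1870000000/364 = 34458.177.
Sum = 856256.69.
SE = √(856256.69) = 925.34.

925.34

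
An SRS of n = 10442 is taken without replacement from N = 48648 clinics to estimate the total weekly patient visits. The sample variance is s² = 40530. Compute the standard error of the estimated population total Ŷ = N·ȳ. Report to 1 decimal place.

Var(Ŷ) = N²·Var(ȳ) = N²·(1 − n/N)·s²/n.
f = 10442/48648 = 0.21464397; Var(ȳ) = 0.78535603·40530/10442 = 3.0483126.
Var(Ŷ) = 48648² · 3.0483126 = 7.2142217 × 10^9.
SE(Ŷ) = √(7.2142217 × 10^9) = 84936.6.

84936.6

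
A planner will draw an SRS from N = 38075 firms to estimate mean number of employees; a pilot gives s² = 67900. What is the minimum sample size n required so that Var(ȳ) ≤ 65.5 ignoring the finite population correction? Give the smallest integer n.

1037

Without fpc, n₀ = s²/D = 67900/65.5 = 1036.6412.
Rounding up, n = 1037.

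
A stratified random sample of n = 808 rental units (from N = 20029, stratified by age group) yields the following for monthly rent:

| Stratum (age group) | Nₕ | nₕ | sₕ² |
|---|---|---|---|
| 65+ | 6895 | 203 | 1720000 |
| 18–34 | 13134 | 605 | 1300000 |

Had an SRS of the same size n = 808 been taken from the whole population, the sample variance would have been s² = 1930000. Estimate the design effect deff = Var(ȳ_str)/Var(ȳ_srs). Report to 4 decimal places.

0.8097

Var(ȳ_str) = Σ Wₕ²(1−fₕ)sₕ²/nₕ with Wₕ = Nₕ/20029:
  65+: (6895/20029)²·(1−203/6895)·1720000/203 = 974.54989
  18–34: (13134/20029)²·(1−605/13134)·1300000/605 = 881.41993
  → Var(ȳ_str) = 1855.9698.
Var(ȳ_srs) = (1 − 808/20029)·1930000/808 = 2292.2536.
deff = 1855.9698 / 2292.2536 = 0.8097.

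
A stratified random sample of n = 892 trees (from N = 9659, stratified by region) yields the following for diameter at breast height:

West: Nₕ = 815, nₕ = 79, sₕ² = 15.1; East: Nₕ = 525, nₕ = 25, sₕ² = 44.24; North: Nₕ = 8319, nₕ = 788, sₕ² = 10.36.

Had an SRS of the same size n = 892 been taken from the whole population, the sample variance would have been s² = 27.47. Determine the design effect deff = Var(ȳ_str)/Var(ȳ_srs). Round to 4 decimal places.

0.5379

Var(ȳ_str) = Σ Wₕ²(1−fₕ)sₕ²/nₕ with Wₕ = Nₕ/9659:
  West: (815/9659)²·(1−79/815)·15.1/79 = 0.0012289125
  East: (525/9659)²·(1−25/525)·44.24/25 = 0.0049789766
  North: (8319/9659)²·(1−788/8319)·10.36/788 = 0.0088286231
  → Var(ȳ_str) = 0.015036512.
Var(ȳ_srs) = (1 − 892/9659)·27.47/892 = 0.027951984.
deff = 0.015036512 / 0.027951984 = 0.5379.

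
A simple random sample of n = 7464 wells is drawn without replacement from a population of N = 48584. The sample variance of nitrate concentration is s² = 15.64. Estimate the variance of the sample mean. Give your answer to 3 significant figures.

0.00177

Under SRS without replacement, Var(ȳ) = (1 − f)·s²/n with f = n/N = 7464/48584 = 0.15363082.
Var(ȳ) = (1 − 0.15363082)·15.64/7464 = 0.84636918·0.0020953912 = 0.0017734745.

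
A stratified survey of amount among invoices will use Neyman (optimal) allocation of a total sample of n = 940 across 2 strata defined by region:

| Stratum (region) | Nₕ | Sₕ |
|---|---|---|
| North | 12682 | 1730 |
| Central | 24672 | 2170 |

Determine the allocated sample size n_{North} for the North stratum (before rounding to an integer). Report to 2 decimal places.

Neyman allocation: nₕ = n·NₕSₕ / Σⱼ NⱼSⱼ.
Σ NⱼSⱼ = 12682·1730 + 24672·2170 = 7.54781 × 10^7.
n_{North} = 940·12682·1730 / (7.54781 × 10^7) = 273.24.

273.24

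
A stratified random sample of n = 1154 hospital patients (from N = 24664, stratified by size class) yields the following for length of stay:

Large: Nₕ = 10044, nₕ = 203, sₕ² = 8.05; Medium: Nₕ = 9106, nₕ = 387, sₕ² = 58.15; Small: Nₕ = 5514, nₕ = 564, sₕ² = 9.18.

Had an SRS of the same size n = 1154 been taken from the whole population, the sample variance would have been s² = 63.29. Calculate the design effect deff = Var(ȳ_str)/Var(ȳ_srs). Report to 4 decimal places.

0.5124

Var(ȳ_str) = Σ Wₕ²(1−fₕ)sₕ²/nₕ with Wₕ = Nₕ/24664:
  Large: (10044/24664)²·(1−203/10044)·8.05/203 = 0.0064434543
  Medium: (9106/24664)²·(1−387/9106)·58.15/387 = 0.019611285
  Small: (5514/24664)²·(1−564/5514)·9.18/564 = 7.3031213 × 10^-4
  → Var(ȳ_str) = 0.026785051.
Var(ȳ_srs) = (1 − 1154/24664)·63.29/1154 = 0.052277933.
deff = 0.026785051 / 0.052277933 = 0.5124.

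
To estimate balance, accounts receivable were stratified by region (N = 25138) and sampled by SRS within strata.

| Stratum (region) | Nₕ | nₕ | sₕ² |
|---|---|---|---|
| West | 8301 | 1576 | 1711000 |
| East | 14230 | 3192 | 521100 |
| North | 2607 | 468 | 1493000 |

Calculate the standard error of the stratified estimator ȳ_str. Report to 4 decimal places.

12.8311

Var(ȳ_str) = Σₕ Wₕ²(1 − fₕ)sₕ²/nₕ with Wₕ = Nₕ/N, N = 25138.
West: Wₕ = 0.33021720; term = 0.33021720²·(1 − 0.18985664)·1711000/1576 = 95.908049.
East: Wₕ = 0.56607526; term = 0.56607526²·(1 − 0.22431483)·521100/3192 = 40.578131.
North: Wₕ = 0.10370753; term = 0.10370753²·(1 − 0.17951669)·1493000/468 = 28.151681.
Sum = 164.63786.
SE = √(164.63786) = 12.8311.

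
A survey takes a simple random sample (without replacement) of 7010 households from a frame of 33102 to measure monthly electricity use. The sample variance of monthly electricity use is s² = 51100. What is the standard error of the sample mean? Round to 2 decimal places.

2.40

Under SRS without replacement, Var(ȳ) = (1 − f)·s²/n with f = n/N = 7010/33102 = 0.21176968.
Var(ȳ) = (1 − 0.21176968)·51100/7010 = 0.78823032·7.2895863 = 5.7458729.
SE(ȳ) = √(5.7458729) = 2.40.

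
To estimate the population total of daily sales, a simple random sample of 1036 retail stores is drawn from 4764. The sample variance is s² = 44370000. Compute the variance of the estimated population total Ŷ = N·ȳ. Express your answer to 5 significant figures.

Var(Ŷ) = N²·Var(ȳ) = N²·(1 − n/N)·s²/n.
f = 1036/4764 = 0.21746432; Var(ȳ) = 0.78253568·44370000/1036 = 33514.583.
Var(Ŷ) = 4764² · 33514.583 = 7.6063679 × 10^11.

7.6064 × 10^11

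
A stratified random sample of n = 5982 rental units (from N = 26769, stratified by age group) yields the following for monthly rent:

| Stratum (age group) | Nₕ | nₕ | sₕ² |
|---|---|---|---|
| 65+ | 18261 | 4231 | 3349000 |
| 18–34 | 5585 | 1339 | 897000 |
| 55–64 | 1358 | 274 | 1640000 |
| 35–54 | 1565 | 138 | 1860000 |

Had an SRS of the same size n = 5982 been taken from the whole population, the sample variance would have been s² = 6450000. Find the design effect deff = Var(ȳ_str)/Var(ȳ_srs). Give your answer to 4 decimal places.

Var(ȳ_str) = Σ Wₕ²(1−fₕ)sₕ²/nₕ with Wₕ = Nₕ/26769:
  65+: (18261/26769)²·(1−4231/18261)·3349000/4231 = 283.00236
  18–34: (5585/26769)²·(1−1339/5585)·897000/1339 = 22.169237
  55–64: (1358/26769)²·(1−274/1358)·1640000/274 = 12.295835
  35–54: (1565/26769)²·(1−138/1565)·1860000/138 = 42.005666
  → Var(ȳ_str) = 359.4731.
Var(ȳ_srs) = (1 − 5982/26769)·6450000/5982 = 837.28435.
deff = 359.4731 / 837.28435 = 0.4293.

0.4293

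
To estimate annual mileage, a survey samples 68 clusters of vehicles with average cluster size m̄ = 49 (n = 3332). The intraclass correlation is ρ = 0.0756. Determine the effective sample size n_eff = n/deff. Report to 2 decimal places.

719.84

deff = 1 + (49 − 1)·0.0756 = 1 + 3.6288 = 4.6288.
n_eff = 3332 / 4.6288 = 719.84.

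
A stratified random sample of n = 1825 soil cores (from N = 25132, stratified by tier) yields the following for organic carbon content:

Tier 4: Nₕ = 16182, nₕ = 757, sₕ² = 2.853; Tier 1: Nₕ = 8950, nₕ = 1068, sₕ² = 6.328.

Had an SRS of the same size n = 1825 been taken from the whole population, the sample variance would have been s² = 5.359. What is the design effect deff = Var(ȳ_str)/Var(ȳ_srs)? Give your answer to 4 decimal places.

Var(ȳ_str) = Σ Wₕ²(1−fₕ)sₕ²/nₕ with Wₕ = Nₕ/25132:
  Tier 4: (16182/25132)²·(1−757/16182)·2.853/757 = 0.0014893925
  Tier 1: (8950/25132)²·(1−1068/8950)·6.328/1068 = 6.617601 × 10^-4
  → Var(ȳ_str) = 0.0021511526.
Var(ȳ_srs) = (1 − 1825/25132)·5.359/1825 = 0.0027232042.
deff = 0.0021511526 / 0.0027232042 = 0.7899.

0.7899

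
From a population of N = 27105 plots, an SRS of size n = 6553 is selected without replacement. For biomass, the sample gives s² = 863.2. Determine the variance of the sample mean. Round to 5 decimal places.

0.09988

Under SRS without replacement, Var(ȳ) = (1 − f)·s²/n with f = n/N = 6553/27105 = 0.24176351.
Var(ȳ) = (1 − 0.24176351)·863.2/6553 = 0.75823649·0.13172593 = 0.099879404.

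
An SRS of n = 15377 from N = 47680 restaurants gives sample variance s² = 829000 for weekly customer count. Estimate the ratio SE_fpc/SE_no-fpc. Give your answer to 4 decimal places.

0.8231

f = n/N = 15377/47680 = 0.32250419.
SE_no-fpc = √(s²/n) = 7.3424578; SE_fpc = √((1−f)s²/n) = 6.0435868.
Ratio = √(1−f) = 0.82310133.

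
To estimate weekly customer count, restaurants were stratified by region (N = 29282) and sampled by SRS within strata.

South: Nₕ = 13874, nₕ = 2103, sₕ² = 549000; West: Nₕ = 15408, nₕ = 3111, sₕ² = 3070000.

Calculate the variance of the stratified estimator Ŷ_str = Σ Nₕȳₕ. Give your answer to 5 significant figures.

2.2961 × 10^11

Var(Ŷ_str) = Σₕ Nₕ²(1 − fₕ)sₕ²/nₕ.
South: 13874²·(1 − 2103/13874)·549000/2103 = 4.2633219 × 10^10.
West: 15408²·(1 − 3111/15408)·3070000/3111 = 1.8697511 × 10^11.
Sum = 2.2960833 × 10^11.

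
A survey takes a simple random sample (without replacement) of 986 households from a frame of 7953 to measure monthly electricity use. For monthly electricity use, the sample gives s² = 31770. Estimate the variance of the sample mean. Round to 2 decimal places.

Under SRS without replacement, Var(ȳ) = (1 − f)·s²/n with f = n/N = 986/7953 = 0.12397837.
Var(ȳ) = (1 − 0.12397837)·31770/986 = 0.87602163·32.221095 = 28.226376.

28.23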